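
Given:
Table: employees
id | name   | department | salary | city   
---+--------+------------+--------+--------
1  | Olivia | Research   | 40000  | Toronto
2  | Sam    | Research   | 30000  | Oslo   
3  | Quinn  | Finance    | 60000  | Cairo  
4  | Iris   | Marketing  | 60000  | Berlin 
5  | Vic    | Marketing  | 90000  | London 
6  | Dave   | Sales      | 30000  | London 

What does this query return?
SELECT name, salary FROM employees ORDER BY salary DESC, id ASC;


Sorting by salary DESC, then id ASC for ties

6 rows:
Vic, 90000
Quinn, 60000
Iris, 60000
Olivia, 40000
Sam, 30000
Dave, 30000


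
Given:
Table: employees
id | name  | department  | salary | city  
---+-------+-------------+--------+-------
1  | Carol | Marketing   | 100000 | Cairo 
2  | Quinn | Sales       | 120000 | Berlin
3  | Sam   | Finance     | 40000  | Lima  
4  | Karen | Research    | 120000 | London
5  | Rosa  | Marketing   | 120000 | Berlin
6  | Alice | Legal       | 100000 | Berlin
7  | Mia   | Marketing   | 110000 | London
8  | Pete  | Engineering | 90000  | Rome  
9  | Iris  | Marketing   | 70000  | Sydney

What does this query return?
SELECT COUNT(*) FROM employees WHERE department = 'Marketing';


Counting rows where department = 'Marketing'
  Carol -> MATCH
  Rosa -> MATCH
  Mia -> MATCH
  Iris -> MATCH


4


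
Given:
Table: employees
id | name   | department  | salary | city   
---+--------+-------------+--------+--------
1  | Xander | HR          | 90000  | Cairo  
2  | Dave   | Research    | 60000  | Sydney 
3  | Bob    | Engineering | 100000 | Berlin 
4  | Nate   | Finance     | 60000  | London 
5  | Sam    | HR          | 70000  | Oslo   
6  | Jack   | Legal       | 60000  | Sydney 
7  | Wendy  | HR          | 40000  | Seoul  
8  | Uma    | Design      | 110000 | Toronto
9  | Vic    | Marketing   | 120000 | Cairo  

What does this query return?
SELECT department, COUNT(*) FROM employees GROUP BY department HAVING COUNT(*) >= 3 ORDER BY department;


Groups with count >= 3:
  HR: 3 -> PASS
  Design: 1 -> filtered out
  Engineering: 1 -> filtered out
  Finance: 1 -> filtered out
  Legal: 1 -> filtered out
  Marketing: 1 -> filtered out
  Research: 1 -> filtered out


1 groups:
HR, 3


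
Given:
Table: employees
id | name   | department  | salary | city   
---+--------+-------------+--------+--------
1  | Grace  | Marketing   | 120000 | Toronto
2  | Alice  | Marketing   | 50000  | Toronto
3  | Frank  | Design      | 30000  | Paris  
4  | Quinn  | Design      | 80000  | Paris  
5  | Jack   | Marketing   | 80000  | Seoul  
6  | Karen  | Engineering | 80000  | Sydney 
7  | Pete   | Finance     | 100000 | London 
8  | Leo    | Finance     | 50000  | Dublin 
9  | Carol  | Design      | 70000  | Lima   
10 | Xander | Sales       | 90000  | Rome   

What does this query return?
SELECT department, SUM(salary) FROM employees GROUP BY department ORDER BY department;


Summing salary within each department:
  Design: 30000 + 80000 + 70000 = 180000
  Engineering: 80000 = 80000
  Finance: 100000 + 50000 = 150000
  Marketing: 120000 + 50000 + 80000 = 250000
  Sales: 90000 = 90000


5 groups:
Design, 180000
Engineering, 80000
Finance, 150000
Marketing, 250000
Sales, 90000


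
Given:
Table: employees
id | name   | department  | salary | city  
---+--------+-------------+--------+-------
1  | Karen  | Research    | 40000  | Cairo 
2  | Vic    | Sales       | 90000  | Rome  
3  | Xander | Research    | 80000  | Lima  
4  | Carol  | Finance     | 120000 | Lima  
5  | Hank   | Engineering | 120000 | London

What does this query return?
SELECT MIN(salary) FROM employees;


Salaries: 40000, 90000, 80000, 120000, 120000
MIN = 40000

40000


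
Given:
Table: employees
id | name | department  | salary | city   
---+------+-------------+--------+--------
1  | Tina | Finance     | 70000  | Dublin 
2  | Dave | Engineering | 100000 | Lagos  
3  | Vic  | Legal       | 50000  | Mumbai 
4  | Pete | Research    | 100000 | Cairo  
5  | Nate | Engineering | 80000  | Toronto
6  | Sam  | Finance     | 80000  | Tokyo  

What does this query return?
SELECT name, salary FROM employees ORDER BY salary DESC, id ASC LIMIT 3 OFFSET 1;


Sort by salary DESC (id ASC tiebreak), then skip 1 and take 3
Rows 2 through 4

3 rows:
Pete, 100000
Nate, 80000
Sam, 80000


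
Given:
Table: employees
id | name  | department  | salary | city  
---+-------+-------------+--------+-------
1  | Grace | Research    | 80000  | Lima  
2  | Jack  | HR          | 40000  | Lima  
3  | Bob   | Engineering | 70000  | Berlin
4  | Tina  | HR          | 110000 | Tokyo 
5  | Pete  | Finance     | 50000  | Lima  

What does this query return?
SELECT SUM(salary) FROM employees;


SUM(salary) = 80000 + 40000 + 70000 + 110000 + 50000 = 350000

350000


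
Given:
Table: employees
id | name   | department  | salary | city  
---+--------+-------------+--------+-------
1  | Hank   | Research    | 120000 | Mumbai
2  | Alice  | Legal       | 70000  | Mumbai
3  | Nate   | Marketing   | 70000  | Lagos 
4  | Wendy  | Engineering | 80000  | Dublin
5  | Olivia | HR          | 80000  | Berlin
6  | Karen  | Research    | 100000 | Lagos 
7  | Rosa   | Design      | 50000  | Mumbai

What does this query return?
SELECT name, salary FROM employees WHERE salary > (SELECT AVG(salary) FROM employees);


Subquery: AVG(salary) = 81428.57
Filtering: salary > 81428.57
  Hank (120000) -> MATCH
  Karen (100000) -> MATCH


2 rows:
Hank, 120000
Karen, 100000


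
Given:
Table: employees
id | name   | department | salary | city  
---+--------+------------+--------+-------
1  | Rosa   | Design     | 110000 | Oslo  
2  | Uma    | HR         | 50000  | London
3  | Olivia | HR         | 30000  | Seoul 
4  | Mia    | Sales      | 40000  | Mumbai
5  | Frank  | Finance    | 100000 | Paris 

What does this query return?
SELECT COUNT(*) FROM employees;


COUNT(*) counts all rows

5


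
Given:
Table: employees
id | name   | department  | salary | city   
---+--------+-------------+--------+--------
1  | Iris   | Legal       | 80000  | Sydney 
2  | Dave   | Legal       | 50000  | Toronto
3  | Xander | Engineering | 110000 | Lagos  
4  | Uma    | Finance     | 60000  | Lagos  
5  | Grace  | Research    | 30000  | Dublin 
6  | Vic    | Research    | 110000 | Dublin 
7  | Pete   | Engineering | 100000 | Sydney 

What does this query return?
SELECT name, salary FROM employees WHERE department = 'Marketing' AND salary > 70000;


Filtering: department = 'Marketing' AND salary > 70000
Matching: 0 rows

Empty result set (0 rows)


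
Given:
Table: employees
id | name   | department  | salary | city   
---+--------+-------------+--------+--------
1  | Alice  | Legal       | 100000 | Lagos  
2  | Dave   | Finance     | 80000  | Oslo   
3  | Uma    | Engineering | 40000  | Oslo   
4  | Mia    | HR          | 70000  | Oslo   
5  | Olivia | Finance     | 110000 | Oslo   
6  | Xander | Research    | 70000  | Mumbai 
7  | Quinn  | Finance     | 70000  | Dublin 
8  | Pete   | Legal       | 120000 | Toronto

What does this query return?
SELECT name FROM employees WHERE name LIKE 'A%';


LIKE 'A%' matches names starting with 'A'
Matching: 1

1 rows:
Alice


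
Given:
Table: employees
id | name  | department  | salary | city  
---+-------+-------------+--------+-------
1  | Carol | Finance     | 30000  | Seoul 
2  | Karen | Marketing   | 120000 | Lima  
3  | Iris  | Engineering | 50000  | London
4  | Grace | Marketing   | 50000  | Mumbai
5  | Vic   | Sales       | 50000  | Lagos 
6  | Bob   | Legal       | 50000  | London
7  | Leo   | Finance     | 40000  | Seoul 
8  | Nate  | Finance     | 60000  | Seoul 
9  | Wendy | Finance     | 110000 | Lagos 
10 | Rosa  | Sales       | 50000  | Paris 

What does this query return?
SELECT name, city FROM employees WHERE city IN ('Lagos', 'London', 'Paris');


Filtering: city IN ('Lagos', 'London', 'Paris')
Matching: 5 rows

5 rows:
Iris, London
Vic, Lagos
Bob, London
Wendy, Lagos
Rosa, Paris


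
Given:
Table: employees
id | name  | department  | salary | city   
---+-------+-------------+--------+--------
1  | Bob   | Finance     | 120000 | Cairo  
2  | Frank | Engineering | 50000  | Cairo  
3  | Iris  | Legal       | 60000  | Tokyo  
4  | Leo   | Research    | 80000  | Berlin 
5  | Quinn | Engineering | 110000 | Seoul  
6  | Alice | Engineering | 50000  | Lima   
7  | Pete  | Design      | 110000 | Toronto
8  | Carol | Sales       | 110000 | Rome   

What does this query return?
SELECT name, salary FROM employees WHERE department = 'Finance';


Filtering: department = 'Finance'
Matching rows: 1

1 rows:
Bob, 120000


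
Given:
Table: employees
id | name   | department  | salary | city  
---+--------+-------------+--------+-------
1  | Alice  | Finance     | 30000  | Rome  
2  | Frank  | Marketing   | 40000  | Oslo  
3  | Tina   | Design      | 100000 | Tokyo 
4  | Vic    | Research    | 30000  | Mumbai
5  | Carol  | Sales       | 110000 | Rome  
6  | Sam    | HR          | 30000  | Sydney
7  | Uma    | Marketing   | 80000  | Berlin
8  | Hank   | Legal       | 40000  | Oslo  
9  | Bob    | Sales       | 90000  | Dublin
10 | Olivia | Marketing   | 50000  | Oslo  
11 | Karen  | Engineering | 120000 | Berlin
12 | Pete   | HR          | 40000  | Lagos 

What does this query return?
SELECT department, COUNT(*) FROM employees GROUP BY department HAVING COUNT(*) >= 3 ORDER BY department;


Groups with count >= 3:
  Marketing: 3 -> PASS
  Design: 1 -> filtered out
  Engineering: 1 -> filtered out
  Finance: 1 -> filtered out
  HR: 2 -> filtered out
  Legal: 1 -> filtered out
  Research: 1 -> filtered out
  Sales: 2 -> filtered out


1 groups:
Marketing, 3


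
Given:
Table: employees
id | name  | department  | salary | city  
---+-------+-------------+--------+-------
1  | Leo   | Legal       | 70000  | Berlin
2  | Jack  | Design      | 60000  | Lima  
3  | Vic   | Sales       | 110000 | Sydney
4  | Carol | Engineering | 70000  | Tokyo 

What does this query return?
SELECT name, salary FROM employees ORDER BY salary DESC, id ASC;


Sorting by salary DESC, then id ASC for ties

4 rows:
Vic, 110000
Leo, 70000
Carol, 70000
Jack, 60000


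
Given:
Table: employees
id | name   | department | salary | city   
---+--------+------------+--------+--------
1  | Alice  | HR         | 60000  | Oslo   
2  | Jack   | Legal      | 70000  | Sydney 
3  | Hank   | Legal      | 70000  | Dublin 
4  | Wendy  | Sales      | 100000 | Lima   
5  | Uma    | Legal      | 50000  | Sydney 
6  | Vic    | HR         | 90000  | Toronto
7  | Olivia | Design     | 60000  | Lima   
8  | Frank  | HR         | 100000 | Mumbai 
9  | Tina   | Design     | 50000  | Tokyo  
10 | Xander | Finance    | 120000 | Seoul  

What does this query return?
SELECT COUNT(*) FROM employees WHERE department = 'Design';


Counting rows where department = 'Design'
  Olivia -> MATCH
  Tina -> MATCH


2


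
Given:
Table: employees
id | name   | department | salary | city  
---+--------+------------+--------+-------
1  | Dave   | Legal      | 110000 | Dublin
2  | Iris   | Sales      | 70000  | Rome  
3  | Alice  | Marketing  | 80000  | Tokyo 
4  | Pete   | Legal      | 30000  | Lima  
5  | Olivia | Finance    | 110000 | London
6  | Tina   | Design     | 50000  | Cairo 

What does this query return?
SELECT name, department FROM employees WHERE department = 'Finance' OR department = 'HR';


Filtering: department = 'Finance' OR 'HR'
Matching: 1 rows

1 rows:
Olivia, Finance


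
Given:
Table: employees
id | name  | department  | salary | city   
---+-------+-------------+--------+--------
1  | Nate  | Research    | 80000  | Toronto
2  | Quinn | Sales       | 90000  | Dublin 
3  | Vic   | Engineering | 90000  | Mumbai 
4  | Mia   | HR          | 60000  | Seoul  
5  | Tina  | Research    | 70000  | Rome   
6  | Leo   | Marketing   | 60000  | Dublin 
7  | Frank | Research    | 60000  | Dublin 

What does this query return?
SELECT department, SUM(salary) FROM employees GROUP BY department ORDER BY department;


Summing salary within each department:
  Engineering: 90000 = 90000
  HR: 60000 = 60000
  Marketing: 60000 = 60000
  Research: 80000 + 70000 + 60000 = 210000
  Sales: 90000 = 90000


5 groups:
Engineering, 90000
HR, 60000
Marketing, 60000
Research, 210000
Sales, 90000


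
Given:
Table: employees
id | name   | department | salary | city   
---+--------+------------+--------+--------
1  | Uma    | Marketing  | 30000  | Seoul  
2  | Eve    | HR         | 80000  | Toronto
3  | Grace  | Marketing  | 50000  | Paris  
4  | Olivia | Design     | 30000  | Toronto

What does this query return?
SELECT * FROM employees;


SELECT * returns all 4 rows with all columns

4 rows:
1, Uma, Marketing, 30000, Seoul
2, Eve, HR, 80000, Toronto
3, Grace, Marketing, 50000, Paris
4, Olivia, Design, 30000, Toronto


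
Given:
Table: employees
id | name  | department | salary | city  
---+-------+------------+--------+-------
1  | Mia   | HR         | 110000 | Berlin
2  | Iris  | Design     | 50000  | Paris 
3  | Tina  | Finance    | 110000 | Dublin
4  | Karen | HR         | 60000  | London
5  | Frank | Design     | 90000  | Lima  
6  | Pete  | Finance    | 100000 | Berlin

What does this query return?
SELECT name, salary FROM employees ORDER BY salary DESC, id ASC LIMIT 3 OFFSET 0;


Sort by salary DESC (id ASC tiebreak), then skip 0 and take 3
Rows 1 through 3

3 rows:
Mia, 110000
Tina, 110000
Pete, 100000


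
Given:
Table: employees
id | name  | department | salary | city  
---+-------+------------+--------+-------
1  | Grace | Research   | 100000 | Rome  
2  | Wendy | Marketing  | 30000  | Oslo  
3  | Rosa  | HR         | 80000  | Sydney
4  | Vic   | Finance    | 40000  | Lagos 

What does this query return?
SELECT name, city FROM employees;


Projecting columns: name, city

4 rows:
Grace, Rome
Wendy, Oslo
Rosa, Sydney
Vic, Lagos


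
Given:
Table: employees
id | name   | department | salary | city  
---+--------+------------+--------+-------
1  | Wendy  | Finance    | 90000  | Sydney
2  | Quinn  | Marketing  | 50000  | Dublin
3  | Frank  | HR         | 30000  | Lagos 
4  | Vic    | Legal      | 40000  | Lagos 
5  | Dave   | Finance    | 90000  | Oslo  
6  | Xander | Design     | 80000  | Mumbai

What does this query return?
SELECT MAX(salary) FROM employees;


Salaries: 90000, 50000, 30000, 40000, 90000, 80000
MAX = 90000

90000


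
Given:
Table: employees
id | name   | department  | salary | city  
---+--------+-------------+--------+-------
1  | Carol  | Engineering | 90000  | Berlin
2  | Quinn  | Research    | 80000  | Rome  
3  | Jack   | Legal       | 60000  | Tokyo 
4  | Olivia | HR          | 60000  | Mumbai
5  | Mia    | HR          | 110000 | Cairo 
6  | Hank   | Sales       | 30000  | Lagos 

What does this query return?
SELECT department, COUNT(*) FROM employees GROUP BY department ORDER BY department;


Assigning each row to its department group:
  Carol -> Engineering
  Quinn -> Research
  Jack -> Legal
  Olivia -> HR
  Mia -> HR
  Hank -> Sales


5 groups:
Engineering, 1
HR, 2
Legal, 1
Research, 1
Sales, 1


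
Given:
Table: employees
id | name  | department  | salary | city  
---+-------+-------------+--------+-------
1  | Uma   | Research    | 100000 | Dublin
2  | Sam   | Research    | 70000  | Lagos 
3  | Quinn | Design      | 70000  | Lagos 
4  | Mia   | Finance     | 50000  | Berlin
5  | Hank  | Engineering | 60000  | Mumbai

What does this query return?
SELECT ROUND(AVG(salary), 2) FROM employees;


SUM(salary) = 350000
COUNT = 5
ROUND(AVG, 2) = ROUND(350000 / 5, 2) = 70000.0

70000.0


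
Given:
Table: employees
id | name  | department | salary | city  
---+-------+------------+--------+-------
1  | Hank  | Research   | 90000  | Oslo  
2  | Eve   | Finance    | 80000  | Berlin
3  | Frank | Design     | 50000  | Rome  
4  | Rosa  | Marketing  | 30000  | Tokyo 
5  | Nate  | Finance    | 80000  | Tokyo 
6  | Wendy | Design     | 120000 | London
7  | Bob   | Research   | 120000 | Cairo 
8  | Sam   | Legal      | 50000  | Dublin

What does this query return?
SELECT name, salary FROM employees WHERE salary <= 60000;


Filtering: salary <= 60000
Matching: 3 rows

3 rows:
Frank, 50000
Rosa, 30000
Sam, 50000


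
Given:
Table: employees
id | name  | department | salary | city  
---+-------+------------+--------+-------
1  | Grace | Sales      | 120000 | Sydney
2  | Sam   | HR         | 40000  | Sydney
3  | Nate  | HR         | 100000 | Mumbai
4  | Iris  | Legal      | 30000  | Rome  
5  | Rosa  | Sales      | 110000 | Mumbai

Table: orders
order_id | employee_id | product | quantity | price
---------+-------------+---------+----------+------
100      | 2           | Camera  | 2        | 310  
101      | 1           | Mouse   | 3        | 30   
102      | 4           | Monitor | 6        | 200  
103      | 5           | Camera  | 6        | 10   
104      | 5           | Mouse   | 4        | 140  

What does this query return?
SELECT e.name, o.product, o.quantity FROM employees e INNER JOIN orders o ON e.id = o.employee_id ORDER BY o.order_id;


Joining employees.id = orders.employee_id:
  employee Sam (id=2) -> order Camera
  employee Grace (id=1) -> order Mouse
  employee Iris (id=4) -> order Monitor
  employee Rosa (id=5) -> order Camera
  employee Rosa (id=5) -> order Mouse


5 rows:
Sam, Camera, 2
Grace, Mouse, 3
Iris, Monitor, 6
Rosa, Camera, 6
Rosa, Mouse, 4


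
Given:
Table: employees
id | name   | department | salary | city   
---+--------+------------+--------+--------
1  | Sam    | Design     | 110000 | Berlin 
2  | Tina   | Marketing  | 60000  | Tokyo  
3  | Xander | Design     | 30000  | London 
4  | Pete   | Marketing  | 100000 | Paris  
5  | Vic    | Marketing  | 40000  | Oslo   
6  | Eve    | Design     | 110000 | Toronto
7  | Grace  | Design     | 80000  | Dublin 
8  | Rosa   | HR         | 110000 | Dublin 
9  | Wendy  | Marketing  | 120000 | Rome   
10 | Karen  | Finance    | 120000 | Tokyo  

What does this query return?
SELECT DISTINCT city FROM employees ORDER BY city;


All 'city' values (row order): Berlin, Tokyo, London, Paris, Oslo, Toronto, Dublin, Dublin, Rome, Tokyo
Removing duplicates leaves 8 unique value(s).

8 values:
Berlin
Dublin
London
Oslo
Paris
Rome
Tokyo
Toronto


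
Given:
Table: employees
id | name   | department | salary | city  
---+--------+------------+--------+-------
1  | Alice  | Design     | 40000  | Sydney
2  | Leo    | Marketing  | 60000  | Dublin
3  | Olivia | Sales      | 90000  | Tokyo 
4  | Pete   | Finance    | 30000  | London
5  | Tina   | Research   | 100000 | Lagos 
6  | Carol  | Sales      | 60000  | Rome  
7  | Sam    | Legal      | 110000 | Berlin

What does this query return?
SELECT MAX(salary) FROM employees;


Salaries: 40000, 60000, 90000, 30000, 100000, 60000, 110000
MAX = 110000

110000


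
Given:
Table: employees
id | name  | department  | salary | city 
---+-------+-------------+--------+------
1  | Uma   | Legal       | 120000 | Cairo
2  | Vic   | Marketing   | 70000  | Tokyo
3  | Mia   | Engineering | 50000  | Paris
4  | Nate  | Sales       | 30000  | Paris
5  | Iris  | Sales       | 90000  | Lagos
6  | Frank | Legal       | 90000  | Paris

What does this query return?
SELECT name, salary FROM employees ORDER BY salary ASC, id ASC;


Sorting by salary ASC, then id ASC for ties

6 rows:
Nate, 30000
Mia, 50000
Vic, 70000
Iris, 90000
Frank, 90000
Uma, 120000


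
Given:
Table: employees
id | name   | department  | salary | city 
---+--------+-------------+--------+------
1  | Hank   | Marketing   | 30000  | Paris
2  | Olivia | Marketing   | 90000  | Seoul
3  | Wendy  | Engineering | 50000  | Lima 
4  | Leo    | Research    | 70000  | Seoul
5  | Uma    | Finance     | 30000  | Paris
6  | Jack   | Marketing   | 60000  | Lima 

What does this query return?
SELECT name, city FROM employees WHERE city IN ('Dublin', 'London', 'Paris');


Filtering: city IN ('Dublin', 'London', 'Paris')
Matching: 2 rows

2 rows:
Hank, Paris
Uma, Paris


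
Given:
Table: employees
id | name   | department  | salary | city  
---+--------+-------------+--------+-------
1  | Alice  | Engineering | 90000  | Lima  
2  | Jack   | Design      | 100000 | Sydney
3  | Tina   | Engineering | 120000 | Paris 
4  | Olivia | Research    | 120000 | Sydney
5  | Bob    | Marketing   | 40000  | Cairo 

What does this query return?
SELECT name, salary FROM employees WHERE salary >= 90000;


Filtering: salary >= 90000
Matching: 4 rows

4 rows:
Alice, 90000
Jack, 100000
Tina, 120000
Olivia, 120000


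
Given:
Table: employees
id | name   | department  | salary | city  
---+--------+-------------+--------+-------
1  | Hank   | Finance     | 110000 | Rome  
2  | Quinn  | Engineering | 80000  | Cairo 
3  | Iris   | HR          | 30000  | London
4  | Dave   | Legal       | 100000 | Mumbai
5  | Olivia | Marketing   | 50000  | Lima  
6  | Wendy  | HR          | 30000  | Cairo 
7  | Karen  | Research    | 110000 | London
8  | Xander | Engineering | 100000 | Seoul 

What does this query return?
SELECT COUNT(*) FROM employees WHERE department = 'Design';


Counting rows where department = 'Design'


0


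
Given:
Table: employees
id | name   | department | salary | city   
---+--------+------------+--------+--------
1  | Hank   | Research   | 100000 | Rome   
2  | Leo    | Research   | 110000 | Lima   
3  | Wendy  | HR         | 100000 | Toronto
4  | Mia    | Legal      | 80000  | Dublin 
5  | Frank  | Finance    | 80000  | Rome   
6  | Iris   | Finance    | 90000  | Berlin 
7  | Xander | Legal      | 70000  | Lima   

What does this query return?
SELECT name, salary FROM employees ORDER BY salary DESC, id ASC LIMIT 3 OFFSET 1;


Sort by salary DESC (id ASC tiebreak), then skip 1 and take 3
Rows 2 through 4

3 rows:
Hank, 100000
Wendy, 100000
Iris, 90000


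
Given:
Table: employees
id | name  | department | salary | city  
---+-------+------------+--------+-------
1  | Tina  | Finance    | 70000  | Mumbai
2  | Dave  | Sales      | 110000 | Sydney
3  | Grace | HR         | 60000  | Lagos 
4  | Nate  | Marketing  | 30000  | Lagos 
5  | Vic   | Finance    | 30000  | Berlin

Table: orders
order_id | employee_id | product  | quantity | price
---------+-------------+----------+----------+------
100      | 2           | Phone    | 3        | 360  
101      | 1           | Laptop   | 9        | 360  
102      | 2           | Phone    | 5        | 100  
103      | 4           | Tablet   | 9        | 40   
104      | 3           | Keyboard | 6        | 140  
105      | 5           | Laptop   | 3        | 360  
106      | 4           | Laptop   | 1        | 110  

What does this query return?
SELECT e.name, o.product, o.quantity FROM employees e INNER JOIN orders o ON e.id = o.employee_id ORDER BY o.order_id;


Joining employees.id = orders.employee_id:
  employee Dave (id=2) -> order Phone
  employee Tina (id=1) -> order Laptop
  employee Dave (id=2) -> order Phone
  employee Nate (id=4) -> order Tablet
  employee Grace (id=3) -> order Keyboard
  employee Vic (id=5) -> order Laptop
  employee Nate (id=4) -> order Laptop


7 rows:
Dave, Phone, 3
Tina, Laptop, 9
Dave, Phone, 5
Nate, Tablet, 9
Grace, Keyboard, 6
Vic, Laptop, 3
Nate, Laptop, 1


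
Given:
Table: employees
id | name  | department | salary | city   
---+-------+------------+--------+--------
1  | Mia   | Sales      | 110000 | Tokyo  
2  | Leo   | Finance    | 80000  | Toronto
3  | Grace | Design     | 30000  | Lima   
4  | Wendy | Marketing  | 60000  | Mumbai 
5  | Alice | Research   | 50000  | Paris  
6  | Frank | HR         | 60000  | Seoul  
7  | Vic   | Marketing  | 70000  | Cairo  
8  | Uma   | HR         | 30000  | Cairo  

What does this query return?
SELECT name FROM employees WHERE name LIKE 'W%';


LIKE 'W%' matches names starting with 'W'
Matching: 1

1 rows:
Wendy


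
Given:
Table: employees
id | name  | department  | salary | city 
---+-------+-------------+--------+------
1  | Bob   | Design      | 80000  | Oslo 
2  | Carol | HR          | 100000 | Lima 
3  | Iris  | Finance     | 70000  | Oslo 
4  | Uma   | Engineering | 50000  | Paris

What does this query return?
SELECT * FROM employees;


SELECT * returns all 4 rows with all columns

4 rows:
1, Bob, Design, 80000, Oslo
2, Carol, HR, 100000, Lima
3, Iris, Finance, 70000, Oslo
4, Uma, Engineering, 50000, Paris


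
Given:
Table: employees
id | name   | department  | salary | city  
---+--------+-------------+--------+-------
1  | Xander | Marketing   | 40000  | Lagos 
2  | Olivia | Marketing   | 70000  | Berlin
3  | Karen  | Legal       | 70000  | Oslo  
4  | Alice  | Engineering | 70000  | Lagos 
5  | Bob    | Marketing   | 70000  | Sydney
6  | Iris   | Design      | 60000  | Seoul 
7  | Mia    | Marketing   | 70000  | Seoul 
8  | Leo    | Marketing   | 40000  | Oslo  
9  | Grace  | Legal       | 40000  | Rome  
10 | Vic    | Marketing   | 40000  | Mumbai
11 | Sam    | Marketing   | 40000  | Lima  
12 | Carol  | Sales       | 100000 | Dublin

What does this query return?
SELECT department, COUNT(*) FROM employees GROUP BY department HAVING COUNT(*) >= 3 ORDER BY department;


Groups with count >= 3:
  Marketing: 7 -> PASS
  Design: 1 -> filtered out
  Engineering: 1 -> filtered out
  Legal: 2 -> filtered out
  Sales: 1 -> filtered out


1 groups:
Marketing, 7


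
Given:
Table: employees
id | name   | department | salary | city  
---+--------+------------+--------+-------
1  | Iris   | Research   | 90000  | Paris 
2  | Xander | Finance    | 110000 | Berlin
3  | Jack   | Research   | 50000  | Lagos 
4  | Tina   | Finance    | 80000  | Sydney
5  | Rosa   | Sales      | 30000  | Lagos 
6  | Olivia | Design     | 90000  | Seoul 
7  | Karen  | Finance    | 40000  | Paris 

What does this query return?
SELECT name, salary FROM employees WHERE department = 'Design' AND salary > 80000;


Filtering: department = 'Design' AND salary > 80000
Matching: 1 rows

1 rows:
Olivia, 90000


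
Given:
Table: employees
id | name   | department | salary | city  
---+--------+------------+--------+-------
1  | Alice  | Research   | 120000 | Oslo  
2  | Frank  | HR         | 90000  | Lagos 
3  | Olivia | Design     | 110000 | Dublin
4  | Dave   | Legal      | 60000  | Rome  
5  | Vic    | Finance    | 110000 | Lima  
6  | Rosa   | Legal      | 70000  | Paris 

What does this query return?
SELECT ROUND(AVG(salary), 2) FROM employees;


SUM(salary) = 560000
COUNT = 6
ROUND(AVG, 2) = ROUND(560000 / 6, 2) = 93333.33

93333.33


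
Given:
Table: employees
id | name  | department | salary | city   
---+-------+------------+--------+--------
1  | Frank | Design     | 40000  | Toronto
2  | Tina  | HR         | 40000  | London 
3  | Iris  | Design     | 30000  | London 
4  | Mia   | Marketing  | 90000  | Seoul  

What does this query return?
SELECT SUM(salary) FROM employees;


SUM(salary) = 40000 + 40000 + 30000 + 90000 = 200000

200000


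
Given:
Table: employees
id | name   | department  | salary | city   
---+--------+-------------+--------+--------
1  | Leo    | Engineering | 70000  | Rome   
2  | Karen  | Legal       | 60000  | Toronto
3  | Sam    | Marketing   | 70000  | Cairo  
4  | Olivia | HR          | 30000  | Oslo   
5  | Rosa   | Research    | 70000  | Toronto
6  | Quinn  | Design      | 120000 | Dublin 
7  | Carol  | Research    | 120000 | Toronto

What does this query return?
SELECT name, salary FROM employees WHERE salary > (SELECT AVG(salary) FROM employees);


Subquery: AVG(salary) = 77142.86
Filtering: salary > 77142.86
  Quinn (120000) -> MATCH
  Carol (120000) -> MATCH


2 rows:
Quinn, 120000
Carol, 120000


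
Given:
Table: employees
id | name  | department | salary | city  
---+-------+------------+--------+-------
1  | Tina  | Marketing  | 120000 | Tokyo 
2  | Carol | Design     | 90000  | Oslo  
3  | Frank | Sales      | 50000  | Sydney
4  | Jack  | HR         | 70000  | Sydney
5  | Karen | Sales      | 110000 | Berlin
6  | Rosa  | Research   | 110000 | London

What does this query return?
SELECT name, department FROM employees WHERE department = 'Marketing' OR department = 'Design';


Filtering: department = 'Marketing' OR 'Design'
Matching: 2 rows

2 rows:
Tina, Marketing
Carol, Design


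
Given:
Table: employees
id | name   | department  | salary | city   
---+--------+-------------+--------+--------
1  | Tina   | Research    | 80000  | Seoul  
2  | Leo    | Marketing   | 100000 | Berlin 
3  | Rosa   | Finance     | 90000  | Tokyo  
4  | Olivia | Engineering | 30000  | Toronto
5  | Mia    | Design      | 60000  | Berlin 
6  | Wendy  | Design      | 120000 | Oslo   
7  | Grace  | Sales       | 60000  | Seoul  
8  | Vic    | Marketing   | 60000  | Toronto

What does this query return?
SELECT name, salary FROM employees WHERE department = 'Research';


Filtering: department = 'Research'
Matching rows: 1

1 rows:
Tina, 80000


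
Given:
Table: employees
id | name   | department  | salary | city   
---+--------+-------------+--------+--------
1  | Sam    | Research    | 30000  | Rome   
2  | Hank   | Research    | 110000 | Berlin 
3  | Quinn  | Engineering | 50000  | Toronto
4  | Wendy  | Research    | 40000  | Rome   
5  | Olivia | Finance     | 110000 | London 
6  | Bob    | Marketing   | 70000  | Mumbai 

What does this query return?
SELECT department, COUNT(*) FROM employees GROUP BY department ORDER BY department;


Assigning each row to its department group:
  Sam -> Research
  Hank -> Research
  Quinn -> Engineering
  Wendy -> Research
  Olivia -> Finance
  Bob -> Marketing


4 groups:
Engineering, 1
Finance, 1
Marketing, 1
Research, 3


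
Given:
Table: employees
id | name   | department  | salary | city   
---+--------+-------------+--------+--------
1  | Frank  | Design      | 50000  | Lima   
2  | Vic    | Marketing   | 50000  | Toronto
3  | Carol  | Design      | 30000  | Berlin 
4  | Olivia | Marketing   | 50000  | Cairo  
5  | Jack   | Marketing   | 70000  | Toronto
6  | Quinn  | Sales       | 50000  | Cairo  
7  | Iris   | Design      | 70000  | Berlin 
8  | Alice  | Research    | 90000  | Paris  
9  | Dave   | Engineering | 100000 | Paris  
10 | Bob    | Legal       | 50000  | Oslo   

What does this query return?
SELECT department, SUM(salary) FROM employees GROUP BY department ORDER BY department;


Summing salary within each department:
  Design: 50000 + 30000 + 70000 = 150000
  Engineering: 100000 = 100000
  Legal: 50000 = 50000
  Marketing: 50000 + 50000 + 70000 = 170000
  Research: 90000 = 90000
  Sales: 50000 = 50000


6 groups:
Design, 150000
Engineering, 100000
Legal, 50000
Marketing, 170000
Research, 90000
Sales, 50000


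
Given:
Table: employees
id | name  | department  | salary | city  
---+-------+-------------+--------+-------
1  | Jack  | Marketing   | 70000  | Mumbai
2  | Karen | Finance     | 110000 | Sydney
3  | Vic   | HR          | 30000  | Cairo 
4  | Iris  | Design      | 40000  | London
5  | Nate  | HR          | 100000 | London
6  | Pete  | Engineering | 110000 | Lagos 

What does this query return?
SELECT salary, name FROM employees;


Projecting columns: salary, name

6 rows:
70000, Jack
110000, Karen
30000, Vic
40000, Iris
100000, Nate
110000, Pete


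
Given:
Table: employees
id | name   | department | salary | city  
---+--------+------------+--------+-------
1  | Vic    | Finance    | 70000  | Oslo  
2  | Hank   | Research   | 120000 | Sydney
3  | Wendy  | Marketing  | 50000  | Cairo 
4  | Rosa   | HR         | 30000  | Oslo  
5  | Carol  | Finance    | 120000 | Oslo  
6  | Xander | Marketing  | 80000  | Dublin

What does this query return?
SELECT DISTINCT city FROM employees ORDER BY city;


All 'city' values (row order): Oslo, Sydney, Cairo, Oslo, Oslo, Dublin
Removing duplicates leaves 4 unique value(s).

4 values:
Cairo
Dublin
Oslo
Sydney


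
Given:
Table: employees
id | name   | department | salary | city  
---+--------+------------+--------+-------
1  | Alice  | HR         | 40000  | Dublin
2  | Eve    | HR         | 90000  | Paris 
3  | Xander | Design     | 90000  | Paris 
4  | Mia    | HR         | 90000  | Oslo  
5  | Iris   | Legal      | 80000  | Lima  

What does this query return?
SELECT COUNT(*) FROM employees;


COUNT(*) counts all rows

5


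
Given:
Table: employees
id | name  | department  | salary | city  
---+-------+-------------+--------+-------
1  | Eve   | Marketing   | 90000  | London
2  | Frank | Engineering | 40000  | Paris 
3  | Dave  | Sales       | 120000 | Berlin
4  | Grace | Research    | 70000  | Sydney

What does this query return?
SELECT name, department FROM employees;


Projecting columns: name, department

4 rows:
Eve, Marketing
Frank, Engineering
Dave, Sales
Grace, Research


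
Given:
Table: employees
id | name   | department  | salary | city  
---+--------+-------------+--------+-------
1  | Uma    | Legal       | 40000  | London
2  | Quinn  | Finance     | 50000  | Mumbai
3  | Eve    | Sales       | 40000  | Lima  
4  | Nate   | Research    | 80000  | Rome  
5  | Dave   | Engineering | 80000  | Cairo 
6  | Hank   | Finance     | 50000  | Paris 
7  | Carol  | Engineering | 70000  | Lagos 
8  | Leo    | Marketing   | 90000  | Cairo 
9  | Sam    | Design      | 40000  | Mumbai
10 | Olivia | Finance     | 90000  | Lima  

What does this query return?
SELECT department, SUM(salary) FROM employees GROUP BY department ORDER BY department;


Summing salary within each department:
  Design: 40000 = 40000
  Engineering: 80000 + 70000 = 150000
  Finance: 50000 + 50000 + 90000 = 190000
  Legal: 40000 = 40000
  Marketing: 90000 = 90000
  Research: 80000 = 80000
  Sales: 40000 = 40000


7 groups:
Design, 40000
Engineering, 150000
Finance, 190000
Legal, 40000
Marketing, 90000
Research, 80000
Sales, 40000


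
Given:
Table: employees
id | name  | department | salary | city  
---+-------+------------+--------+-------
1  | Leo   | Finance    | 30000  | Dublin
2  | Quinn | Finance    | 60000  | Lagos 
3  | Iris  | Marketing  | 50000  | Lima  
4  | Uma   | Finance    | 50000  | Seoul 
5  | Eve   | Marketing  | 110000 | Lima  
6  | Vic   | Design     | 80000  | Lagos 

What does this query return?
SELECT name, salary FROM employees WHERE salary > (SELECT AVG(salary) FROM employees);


Subquery: AVG(salary) = 63333.33
Filtering: salary > 63333.33
  Eve (110000) -> MATCH
  Vic (80000) -> MATCH


2 rows:
Eve, 110000
Vic, 80000


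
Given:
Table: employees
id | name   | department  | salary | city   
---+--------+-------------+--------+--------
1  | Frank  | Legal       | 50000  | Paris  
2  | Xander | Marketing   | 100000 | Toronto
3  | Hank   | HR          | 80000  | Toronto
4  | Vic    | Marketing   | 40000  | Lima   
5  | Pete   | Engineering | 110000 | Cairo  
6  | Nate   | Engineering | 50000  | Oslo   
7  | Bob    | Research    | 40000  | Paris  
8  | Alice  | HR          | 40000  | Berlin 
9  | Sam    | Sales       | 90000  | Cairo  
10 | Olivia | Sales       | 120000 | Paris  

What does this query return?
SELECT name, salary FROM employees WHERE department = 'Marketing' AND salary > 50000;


Filtering: department = 'Marketing' AND salary > 50000
Matching: 1 rows

1 rows:
Xander, 100000


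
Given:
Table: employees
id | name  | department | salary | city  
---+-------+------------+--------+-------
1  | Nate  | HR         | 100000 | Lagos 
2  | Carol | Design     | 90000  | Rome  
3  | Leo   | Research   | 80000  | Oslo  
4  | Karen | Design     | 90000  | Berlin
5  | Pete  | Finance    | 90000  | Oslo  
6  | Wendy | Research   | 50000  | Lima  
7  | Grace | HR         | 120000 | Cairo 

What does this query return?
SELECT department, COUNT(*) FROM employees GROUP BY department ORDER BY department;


Assigning each row to its department group:
  Nate -> HR
  Carol -> Design
  Leo -> Research
  Karen -> Design
  Pete -> Finance
  Wendy -> Research
  Grace -> HR


4 groups:
Design, 2
Finance, 1
HR, 2
Research, 2


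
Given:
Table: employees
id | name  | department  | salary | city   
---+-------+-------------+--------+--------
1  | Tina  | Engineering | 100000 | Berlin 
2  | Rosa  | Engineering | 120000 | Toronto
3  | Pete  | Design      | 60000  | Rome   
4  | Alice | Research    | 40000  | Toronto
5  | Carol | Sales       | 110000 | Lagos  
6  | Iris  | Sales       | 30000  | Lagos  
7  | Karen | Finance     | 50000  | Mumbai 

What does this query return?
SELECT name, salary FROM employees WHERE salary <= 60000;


Filtering: salary <= 60000
Matching: 4 rows

4 rows:
Pete, 60000
Alice, 40000
Iris, 30000
Karen, 50000


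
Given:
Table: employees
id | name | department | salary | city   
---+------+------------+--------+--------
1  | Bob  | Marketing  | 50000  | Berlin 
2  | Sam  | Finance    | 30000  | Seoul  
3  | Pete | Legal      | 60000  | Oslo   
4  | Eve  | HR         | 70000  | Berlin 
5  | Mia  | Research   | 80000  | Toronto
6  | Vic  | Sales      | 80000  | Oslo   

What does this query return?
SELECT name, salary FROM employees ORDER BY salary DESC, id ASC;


Sorting by salary DESC, then id ASC for ties

6 rows:
Mia, 80000
Vic, 80000
Eve, 70000
Pete, 60000
Bob, 50000
Sam, 30000


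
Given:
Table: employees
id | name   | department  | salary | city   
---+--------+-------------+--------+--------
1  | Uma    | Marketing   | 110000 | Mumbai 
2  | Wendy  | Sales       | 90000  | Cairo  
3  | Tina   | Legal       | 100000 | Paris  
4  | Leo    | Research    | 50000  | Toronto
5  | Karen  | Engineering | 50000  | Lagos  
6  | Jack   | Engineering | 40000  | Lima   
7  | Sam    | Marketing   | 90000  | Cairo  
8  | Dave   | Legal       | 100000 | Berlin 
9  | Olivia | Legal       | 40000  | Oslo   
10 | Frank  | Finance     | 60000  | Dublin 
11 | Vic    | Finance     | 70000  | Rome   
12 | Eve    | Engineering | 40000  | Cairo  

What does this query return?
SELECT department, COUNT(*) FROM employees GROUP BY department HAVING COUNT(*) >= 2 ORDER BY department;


Groups with count >= 2:
  Engineering: 3 -> PASS
  Finance: 2 -> PASS
  Legal: 3 -> PASS
  Marketing: 2 -> PASS
  Research: 1 -> filtered out
  Sales: 1 -> filtered out


4 groups:
Engineering, 3
Finance, 2
Legal, 3
Marketing, 2


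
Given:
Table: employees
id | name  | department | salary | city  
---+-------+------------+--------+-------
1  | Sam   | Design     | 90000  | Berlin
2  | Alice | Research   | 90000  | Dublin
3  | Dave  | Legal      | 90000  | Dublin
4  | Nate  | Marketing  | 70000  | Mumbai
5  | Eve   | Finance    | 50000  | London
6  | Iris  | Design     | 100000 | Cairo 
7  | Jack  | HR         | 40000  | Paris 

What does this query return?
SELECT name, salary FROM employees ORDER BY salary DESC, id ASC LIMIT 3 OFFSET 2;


Sort by salary DESC (id ASC tiebreak), then skip 2 and take 3
Rows 3 through 5

3 rows:
Alice, 90000
Dave, 90000
Nate, 70000


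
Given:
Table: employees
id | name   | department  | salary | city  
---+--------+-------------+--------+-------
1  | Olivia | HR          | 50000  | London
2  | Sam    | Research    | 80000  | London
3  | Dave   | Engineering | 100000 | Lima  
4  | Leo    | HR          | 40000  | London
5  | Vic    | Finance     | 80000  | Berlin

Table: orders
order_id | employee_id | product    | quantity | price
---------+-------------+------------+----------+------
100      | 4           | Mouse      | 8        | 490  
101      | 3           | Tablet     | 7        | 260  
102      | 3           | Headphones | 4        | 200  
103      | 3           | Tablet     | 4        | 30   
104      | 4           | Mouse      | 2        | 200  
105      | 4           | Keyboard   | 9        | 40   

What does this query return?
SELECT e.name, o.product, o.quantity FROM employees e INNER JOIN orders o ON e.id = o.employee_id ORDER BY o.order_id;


Joining employees.id = orders.employee_id:
  employee Leo (id=4) -> order Mouse
  employee Dave (id=3) -> order Tablet
  employee Dave (id=3) -> order Headphones
  employee Dave (id=3) -> order Tablet
  employee Leo (id=4) -> order Mouse
  employee Leo (id=4) -> order Keyboard


6 rows:
Leo, Mouse, 8
Dave, Tablet, 7
Dave, Headphones, 4
Dave, Tablet, 4
Leo, Mouse, 2
Leo, Keyboard, 9


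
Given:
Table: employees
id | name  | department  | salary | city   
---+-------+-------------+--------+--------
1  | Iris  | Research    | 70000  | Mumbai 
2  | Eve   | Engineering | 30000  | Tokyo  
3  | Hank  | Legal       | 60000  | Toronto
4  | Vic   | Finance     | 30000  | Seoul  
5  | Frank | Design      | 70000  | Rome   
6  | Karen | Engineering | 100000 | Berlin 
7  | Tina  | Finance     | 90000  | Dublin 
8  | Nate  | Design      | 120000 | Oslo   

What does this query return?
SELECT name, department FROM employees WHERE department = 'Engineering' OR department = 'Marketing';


Filtering: department = 'Engineering' OR 'Marketing'
Matching: 2 rows

2 rows:
Eve, Engineering
Karen, Engineering
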